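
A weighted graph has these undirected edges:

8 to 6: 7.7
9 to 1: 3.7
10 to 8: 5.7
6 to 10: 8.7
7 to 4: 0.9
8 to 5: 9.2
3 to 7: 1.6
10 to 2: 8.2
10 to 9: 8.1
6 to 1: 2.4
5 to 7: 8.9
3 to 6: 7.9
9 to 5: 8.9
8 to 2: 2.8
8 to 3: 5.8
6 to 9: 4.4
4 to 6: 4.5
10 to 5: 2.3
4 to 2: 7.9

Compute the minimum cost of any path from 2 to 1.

12.9

Settle nodes by increasing distance from 2:
2: 0
8: 2.8  (via 2)
4: 7.9  (via 2)
10: 8.2  (via 2)
3: 8.6  (via 8)
7: 8.8  (via 4)
5: 10.5  (via 10)
6: 10.5  (via 8)
1: 12.9  (via 6)
Shortest route: 2 → 8 → 6 → 1 = 12.9.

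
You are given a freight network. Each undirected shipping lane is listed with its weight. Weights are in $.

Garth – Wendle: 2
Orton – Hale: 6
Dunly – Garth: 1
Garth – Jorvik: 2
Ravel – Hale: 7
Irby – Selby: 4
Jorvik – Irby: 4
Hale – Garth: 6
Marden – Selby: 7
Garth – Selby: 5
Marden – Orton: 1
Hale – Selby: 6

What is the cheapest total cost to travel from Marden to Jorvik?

$14

Running Dijkstra from Marden:
Marden: 0
Orton: 1  (via Marden)
Hale: 7  (via Orton)
Selby: 7  (via Marden)
Irby: 11  (via Selby)
Garth: 12  (via Selby)
Dunly: 13  (via Garth)
Jorvik: 14  (via Garth)
Shortest route: Marden → Selby → Garth → Jorvik = $14.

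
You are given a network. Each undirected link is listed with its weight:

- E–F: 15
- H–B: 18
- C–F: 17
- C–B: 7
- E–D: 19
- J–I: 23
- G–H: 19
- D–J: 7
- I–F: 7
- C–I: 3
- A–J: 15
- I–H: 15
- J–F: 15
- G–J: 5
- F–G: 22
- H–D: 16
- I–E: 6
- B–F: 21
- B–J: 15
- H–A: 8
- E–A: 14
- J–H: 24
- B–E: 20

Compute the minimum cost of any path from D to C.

Running Dijkstra from D:
D: 0
J: 7  (via D)
G: 12  (via J)
H: 16  (via D)
E: 19  (via D)
A: 22  (via J)
B: 22  (via J)
F: 22  (via J)
I: 25  (via E)
C: 28  (via I)
Shortest route: D–E–I–C = 28.

28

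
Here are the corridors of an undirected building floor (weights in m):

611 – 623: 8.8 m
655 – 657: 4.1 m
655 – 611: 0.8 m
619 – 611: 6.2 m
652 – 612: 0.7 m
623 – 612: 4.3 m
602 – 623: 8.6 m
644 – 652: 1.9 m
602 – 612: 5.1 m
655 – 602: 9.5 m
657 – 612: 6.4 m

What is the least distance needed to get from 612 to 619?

17.5 m

Shortest distances from 612:
612: 0
652: 0.7  (via 612)
644: 2.6  (via 652)
623: 4.3  (via 612)
602: 5.1  (via 612)
657: 6.4  (via 612)
655: 10.5  (via 657)
611: 11.3  (via 655)
619: 17.5  (via 611)
Shortest route: 612–657–655–611–619 = 17.5 m.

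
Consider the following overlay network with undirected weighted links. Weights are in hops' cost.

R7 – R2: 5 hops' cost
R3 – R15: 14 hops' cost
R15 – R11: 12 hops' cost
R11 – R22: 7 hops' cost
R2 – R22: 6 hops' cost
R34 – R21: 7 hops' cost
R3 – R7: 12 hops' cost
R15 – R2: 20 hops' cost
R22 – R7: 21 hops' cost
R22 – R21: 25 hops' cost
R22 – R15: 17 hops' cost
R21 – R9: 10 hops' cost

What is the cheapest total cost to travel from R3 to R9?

58 hops' cost

Running Dijkstra from R3:
R3: 0
R7: 12  (via R3)
R15: 14  (via R3)
R2: 17  (via R7)
R22: 23  (via R2)
R11: 26  (via R15)
R21: 48  (via R22)
R34: 55  (via R21)
R9: 58  (via R21)
Shortest route: R3 → R7 → R2 → R22 → R21 → R9 = 58 hops' cost.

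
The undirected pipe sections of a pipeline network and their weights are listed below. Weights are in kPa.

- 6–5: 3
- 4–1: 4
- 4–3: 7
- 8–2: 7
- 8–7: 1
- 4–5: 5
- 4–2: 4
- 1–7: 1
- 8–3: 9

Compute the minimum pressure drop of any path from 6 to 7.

13 kPa

Candidate routes:
6 → 5 → 4 → 2 → 8 → 7: 3+5+4+7+1 = 20
6 → 5 → 4 → 1 → 7: 3+5+4+1 = 13
Cheapest is 6 → 5 → 4 → 1 → 7 at 13 kPa.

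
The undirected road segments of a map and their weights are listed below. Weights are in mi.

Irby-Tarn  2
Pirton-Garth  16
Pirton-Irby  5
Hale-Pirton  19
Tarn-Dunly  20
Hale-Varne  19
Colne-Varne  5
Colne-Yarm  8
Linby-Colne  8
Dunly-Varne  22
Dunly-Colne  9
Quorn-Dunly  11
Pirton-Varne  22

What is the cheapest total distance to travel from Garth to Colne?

Running Dijkstra from Garth:
Garth: 0
Pirton: 16  (via Garth)
Irby: 21  (via Pirton)
Tarn: 23  (via Irby)
Hale: 35  (via Pirton)
Varne: 38  (via Pirton)
Colne: 43  (via Varne)
Shortest route: Garth–Pirton–Varne–Colne = 43 mi.

43 mi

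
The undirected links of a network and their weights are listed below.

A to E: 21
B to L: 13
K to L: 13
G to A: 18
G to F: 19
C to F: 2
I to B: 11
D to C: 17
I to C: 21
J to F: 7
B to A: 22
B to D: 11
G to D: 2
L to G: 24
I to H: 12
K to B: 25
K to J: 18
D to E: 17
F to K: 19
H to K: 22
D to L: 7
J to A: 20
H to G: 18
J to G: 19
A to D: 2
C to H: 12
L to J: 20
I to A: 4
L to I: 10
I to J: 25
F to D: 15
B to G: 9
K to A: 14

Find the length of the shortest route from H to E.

Enumerating some paths:
H → I → A → E: 12+4+21 = 37
H → I → A → D → E: 12+4+2+17 = 35
The minimum is 35 via H → I → A → D → E.

35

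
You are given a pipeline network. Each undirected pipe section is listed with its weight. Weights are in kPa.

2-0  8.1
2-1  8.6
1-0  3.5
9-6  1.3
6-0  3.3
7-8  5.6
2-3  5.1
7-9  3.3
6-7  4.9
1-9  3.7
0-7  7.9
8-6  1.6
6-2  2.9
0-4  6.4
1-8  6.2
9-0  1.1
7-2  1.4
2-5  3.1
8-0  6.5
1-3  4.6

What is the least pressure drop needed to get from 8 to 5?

7.6 kPa

Enumerating some paths:
8 - 6 - 2 - 5: 1.6+2.9+3.1 = 7.6
8 - 7 - 2 - 5: 5.6+1.4+3.1 = 10.1
Cheapest is 8 - 6 - 2 - 5 at 7.6 kPa.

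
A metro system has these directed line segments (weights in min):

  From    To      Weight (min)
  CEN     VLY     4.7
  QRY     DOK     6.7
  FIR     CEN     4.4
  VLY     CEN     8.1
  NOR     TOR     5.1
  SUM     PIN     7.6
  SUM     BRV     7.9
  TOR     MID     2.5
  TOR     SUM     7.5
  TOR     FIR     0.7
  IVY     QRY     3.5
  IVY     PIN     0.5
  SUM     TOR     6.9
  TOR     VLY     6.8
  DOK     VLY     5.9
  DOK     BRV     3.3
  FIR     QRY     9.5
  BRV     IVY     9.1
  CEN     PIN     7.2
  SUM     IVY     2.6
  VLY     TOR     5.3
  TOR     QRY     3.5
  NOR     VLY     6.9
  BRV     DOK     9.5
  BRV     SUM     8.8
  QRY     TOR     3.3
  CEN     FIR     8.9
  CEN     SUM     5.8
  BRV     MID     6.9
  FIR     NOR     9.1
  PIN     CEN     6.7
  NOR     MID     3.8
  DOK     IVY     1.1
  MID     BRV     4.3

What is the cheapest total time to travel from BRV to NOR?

Enumerating some paths:
BRV - IVY - QRY - TOR - FIR - NOR: 9.1+3.5+3.3+0.7+9.1 = 25.7
BRV - SUM - TOR - FIR - NOR: 8.8+6.9+0.7+9.1 = 25.5
Cheapest is BRV - SUM - TOR - FIR - NOR at 25.5 min.

25.5 min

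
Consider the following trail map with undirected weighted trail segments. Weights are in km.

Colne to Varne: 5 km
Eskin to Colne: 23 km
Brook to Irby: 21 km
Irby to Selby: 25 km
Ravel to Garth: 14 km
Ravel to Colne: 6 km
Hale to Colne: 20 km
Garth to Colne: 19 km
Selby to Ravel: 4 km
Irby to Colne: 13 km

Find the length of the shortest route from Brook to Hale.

54 km

Running Dijkstra from Brook:
Brook: 0
Irby: 21  (via Brook)
Colne: 34  (via Irby)
Varne: 39  (via Colne)
Ravel: 40  (via Colne)
Selby: 44  (via Ravel)
Garth: 53  (via Colne)
Hale: 54  (via Colne)
Shortest route: Brook–Irby–Colne–Hale = 54 km.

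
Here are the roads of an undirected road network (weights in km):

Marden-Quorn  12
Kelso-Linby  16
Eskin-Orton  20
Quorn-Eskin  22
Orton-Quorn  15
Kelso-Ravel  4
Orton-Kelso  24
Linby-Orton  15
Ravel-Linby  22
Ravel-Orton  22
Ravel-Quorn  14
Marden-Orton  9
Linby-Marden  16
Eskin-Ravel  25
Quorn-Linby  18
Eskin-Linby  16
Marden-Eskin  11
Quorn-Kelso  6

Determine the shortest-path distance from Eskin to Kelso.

Enumerating some paths:
Eskin - Ravel - Kelso: 25+4 = 29
Eskin - Marden - Quorn - Kelso: 11+12+6 = 29
Eskin - Quorn - Kelso: 22+6 = 28
The minimum is 28 km via Eskin - Quorn - Kelso.

28 km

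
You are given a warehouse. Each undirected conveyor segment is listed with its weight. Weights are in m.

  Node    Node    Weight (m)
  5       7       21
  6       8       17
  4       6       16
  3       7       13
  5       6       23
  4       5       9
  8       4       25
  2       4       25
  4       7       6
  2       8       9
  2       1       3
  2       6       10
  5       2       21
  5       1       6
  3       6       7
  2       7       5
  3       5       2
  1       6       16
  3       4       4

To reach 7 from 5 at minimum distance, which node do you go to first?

Candidate routes:
5 → 3 → 4 → 7: 2+4+6 = 12
5 → 1 → 2 → 7: 6+3+5 = 14
5 → 3 → 7: 2+13 = 15
Cheapest is 5 → 3 → 4 → 7 at 12 m.
So from 5 the first move is to 3.

3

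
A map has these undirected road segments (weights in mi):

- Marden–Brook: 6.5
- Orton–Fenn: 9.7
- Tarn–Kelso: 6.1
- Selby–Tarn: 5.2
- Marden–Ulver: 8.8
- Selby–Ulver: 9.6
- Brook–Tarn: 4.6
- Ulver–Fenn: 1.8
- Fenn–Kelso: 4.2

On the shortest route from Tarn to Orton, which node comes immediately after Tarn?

Kelso

Enumerating some paths:
Tarn–Kelso–Fenn–Orton: 6.1+4.2+9.7 = 20
Tarn–Brook–Marden–Ulver–Fenn–Orton: 4.6+6.5+8.8+1.8+9.7 = 31.4
Tarn–Selby–Ulver–Fenn–Orton: 5.2+9.6+1.8+9.7 = 26.3
The minimum is 20 mi via Tarn–Kelso–Fenn–Orton.
So from Tarn the first move is to Kelso.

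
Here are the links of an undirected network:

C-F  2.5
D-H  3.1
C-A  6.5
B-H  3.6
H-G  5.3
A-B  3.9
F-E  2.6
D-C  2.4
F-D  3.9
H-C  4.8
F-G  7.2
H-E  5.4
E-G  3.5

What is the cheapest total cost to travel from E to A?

Shortest distances from E:
E: 0
F: 2.6  (via E)
G: 3.5  (via E)
C: 5.1  (via F)
H: 5.4  (via E)
D: 6.5  (via F)
B: 9  (via H)
A: 11.6  (via C)
Shortest route: E → F → C → A = 11.6.

11.6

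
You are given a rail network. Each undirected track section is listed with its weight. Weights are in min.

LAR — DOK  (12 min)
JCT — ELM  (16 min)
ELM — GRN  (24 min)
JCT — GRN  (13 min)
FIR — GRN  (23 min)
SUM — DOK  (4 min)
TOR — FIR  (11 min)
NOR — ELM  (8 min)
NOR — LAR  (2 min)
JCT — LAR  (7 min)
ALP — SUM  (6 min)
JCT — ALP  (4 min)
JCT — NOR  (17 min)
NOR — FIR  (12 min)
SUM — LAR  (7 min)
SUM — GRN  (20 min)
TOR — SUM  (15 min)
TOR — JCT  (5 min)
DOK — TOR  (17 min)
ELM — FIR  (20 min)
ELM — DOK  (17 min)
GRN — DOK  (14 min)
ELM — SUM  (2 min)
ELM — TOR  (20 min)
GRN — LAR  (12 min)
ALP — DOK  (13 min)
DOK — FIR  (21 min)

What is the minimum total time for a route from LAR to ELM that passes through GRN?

32 min

Best LAR to GRN: LAR → GRN costing 12
Shortest GRN→ELM: GRN → DOK → SUM → ELM = 20
Total via GRN: 12 + 20 = 32 min.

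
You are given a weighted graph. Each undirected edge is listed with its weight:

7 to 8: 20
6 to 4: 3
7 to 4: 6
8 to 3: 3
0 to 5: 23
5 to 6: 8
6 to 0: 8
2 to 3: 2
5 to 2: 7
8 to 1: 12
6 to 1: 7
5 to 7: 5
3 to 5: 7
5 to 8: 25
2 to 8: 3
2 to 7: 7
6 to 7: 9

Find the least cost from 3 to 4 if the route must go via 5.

18

Best 3 to 5: 3–5 costing 7
Best 5 to 4: 5–7–4 costing 11
Total via 5: 7 + 11 = 18.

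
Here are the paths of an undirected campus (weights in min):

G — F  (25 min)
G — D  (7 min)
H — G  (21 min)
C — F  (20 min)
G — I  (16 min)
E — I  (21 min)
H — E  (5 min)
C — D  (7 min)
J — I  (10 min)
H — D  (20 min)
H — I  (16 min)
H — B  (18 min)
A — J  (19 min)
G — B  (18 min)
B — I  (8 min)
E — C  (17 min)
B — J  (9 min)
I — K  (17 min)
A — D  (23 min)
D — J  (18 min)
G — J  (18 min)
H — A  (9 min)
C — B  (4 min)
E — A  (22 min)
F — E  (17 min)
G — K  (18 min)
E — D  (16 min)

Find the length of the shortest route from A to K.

Enumerating some paths:
A - J - I - K: 19+10+17 = 46
A - H - I - K: 9+16+17 = 42
A - D - G - K: 23+7+18 = 48
Cheapest is A - H - I - K at 42 min.

42 min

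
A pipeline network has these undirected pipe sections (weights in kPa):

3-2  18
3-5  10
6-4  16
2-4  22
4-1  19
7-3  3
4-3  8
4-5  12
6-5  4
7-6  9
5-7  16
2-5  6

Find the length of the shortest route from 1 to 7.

30 kPa

Settle nodes by increasing distance from 1:
1: 0
4: 19  (via 1)
3: 27  (via 4)
7: 30  (via 3)
Shortest route: 1 → 4 → 3 → 7 = 30 kPa.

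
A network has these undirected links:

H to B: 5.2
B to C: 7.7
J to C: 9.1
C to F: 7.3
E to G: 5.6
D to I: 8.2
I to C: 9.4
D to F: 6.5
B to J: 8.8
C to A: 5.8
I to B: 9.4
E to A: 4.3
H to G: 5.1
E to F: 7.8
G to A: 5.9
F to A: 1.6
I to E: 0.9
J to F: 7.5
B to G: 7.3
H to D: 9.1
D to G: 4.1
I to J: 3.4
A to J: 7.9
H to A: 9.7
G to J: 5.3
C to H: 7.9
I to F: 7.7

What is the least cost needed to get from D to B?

11.4

Running Dijkstra from D:
D: 0
G: 4.1  (via D)
F: 6.5  (via D)
A: 8.1  (via F)
I: 8.2  (via D)
E: 9.1  (via I)
H: 9.1  (via D)
J: 9.4  (via G)
B: 11.4  (via G)
Shortest route: D → G → B = 11.4.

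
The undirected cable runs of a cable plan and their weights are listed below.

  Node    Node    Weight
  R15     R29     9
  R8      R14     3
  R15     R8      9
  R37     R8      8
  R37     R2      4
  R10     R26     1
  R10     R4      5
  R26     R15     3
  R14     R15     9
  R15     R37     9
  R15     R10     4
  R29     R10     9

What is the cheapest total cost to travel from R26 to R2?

Shortest distances from R26:
R26: 0
R10: 1  (via R26)
R15: 3  (via R26)
R4: 6  (via R10)
R29: 10  (via R10)
R37: 12  (via R15)
R14: 12  (via R15)
R8: 12  (via R15)
R2: 16  (via R37)
Shortest route: R26–R15–R37–R2 = 16.

16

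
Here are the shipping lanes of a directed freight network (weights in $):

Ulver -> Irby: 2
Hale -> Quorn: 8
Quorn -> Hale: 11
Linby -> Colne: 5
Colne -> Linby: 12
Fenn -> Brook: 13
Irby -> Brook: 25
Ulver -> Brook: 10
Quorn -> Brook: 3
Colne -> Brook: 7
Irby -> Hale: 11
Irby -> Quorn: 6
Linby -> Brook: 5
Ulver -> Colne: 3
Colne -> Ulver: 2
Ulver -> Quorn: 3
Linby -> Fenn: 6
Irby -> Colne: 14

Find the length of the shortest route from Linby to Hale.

Settle nodes by increasing distance from Linby:
Linby: 0
Colne: 5  (via Linby)
Brook: 5  (via Linby)
Fenn: 6  (via Linby)
Ulver: 7  (via Colne)
Irby: 9  (via Ulver)
Quorn: 10  (via Ulver)
Hale: 20  (via Irby)
Shortest route: Linby → Colne → Ulver → Irby → Hale = $20.

$20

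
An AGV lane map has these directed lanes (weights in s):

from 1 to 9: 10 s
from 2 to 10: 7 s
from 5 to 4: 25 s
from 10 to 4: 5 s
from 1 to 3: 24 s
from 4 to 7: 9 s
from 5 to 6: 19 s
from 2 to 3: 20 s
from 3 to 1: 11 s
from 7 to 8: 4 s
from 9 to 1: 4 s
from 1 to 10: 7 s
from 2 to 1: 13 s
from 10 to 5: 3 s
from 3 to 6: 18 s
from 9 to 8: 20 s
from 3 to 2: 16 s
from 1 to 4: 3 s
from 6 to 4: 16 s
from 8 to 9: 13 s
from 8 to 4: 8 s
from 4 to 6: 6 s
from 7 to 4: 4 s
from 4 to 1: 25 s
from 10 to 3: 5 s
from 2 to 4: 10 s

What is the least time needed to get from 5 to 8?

Settle nodes by increasing distance from 5:
5: 0
6: 19  (via 5)
4: 25  (via 5)
7: 34  (via 4)
8: 38  (via 7)
Shortest route: 5–4–7–8 = 38 s.

38 s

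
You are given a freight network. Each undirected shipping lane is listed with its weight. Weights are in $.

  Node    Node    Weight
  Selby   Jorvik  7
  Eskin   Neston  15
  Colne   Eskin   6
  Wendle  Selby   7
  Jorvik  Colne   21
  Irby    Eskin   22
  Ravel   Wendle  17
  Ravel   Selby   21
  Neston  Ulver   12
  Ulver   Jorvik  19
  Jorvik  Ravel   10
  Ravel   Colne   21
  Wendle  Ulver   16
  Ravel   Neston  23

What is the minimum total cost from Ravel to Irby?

Enumerating some paths:
Ravel → Jorvik → Colne → Eskin → Irby: 10+21+6+22 = 59
Ravel → Colne → Eskin → Irby: 21+6+22 = 49
Cheapest is Ravel → Colne → Eskin → Irby at $49.

$49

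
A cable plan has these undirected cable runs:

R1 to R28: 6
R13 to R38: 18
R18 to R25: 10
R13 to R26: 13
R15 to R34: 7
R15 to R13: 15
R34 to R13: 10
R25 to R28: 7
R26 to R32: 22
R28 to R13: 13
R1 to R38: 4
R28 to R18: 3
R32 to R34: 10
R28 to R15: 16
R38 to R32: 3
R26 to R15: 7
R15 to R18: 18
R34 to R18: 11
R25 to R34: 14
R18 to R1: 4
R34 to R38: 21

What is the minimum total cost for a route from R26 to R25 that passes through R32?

Shortest R26→R32: R26 → R32 = 22
Best R32 to R25: R32 → R38 → R1 → R28 → R25 costing 20
Total via R32: 22 + 20 = 42.

42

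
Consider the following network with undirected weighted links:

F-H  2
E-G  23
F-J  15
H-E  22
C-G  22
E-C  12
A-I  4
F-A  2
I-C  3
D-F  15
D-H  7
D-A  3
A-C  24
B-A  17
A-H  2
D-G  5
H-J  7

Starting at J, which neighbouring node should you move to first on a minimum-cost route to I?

H

Enumerating some paths:
J - H - A - I: 7+2+4 = 13
J - H - F - A - I: 7+2+2+4 = 15
J - H - D - A - I: 7+7+3+4 = 21
The minimum is 13 via J - H - A - I.
So from J the first move is to H.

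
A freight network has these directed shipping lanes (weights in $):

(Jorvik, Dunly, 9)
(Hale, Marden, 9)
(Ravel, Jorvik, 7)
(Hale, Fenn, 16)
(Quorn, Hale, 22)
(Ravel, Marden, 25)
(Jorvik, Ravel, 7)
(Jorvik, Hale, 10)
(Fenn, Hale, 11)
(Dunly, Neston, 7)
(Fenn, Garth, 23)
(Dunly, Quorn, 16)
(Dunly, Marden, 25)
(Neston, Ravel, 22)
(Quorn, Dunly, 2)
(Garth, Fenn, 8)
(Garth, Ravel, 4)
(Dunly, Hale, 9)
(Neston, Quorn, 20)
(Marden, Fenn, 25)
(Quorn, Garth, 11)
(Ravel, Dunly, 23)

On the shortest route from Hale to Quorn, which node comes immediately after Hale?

Fenn

Compare a few routes:
Hale - Fenn - Garth - Ravel - Jorvik - Dunly - Quorn: 16+23+4+7+9+16 = 75
Hale - Fenn - Garth - Ravel - Jorvik - Dunly - Neston - Quorn: 16+23+4+7+9+7+20 = 86
Hale - Fenn - Garth - Ravel - Dunly - Quorn: 16+23+4+23+16 = 82
Cheapest is Hale - Fenn - Garth - Ravel - Jorvik - Dunly - Quorn at $75.
So from Hale the first move is to Fenn.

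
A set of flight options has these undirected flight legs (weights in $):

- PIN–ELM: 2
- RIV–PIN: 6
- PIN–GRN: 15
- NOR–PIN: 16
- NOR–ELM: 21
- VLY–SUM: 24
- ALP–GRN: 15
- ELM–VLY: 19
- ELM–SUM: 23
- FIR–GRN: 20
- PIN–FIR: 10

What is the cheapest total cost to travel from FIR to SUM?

Running Dijkstra from FIR:
FIR: 0
PIN: 10  (via FIR)
ELM: 12  (via PIN)
RIV: 16  (via PIN)
GRN: 20  (via FIR)
NOR: 26  (via PIN)
VLY: 31  (via ELM)
SUM: 35  (via ELM)
Shortest route: FIR → PIN → ELM → SUM = $35.

$35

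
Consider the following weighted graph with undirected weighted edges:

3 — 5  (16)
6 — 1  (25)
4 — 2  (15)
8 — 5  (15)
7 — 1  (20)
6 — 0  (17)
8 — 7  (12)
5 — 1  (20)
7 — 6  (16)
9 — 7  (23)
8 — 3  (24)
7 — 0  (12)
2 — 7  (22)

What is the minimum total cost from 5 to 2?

49

Running Dijkstra from 5:
5: 0
8: 15  (via 5)
3: 16  (via 5)
1: 20  (via 5)
7: 27  (via 8)
0: 39  (via 7)
6: 43  (via 7)
2: 49  (via 7)
Shortest route: 5 → 8 → 7 → 2 = 49.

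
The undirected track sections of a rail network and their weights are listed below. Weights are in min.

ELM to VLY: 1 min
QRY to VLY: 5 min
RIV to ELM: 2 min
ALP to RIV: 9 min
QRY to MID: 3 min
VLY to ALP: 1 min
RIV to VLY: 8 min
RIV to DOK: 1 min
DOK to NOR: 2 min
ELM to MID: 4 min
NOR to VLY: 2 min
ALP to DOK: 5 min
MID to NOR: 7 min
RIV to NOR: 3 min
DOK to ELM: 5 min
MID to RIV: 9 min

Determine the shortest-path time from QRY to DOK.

9 min

Shortest distances from QRY:
QRY: 0
MID: 3  (via QRY)
VLY: 5  (via QRY)
ALP: 6  (via VLY)
ELM: 6  (via VLY)
NOR: 7  (via VLY)
RIV: 8  (via ELM)
DOK: 9  (via NOR)
Shortest route: QRY → VLY → NOR → DOK = 9 min.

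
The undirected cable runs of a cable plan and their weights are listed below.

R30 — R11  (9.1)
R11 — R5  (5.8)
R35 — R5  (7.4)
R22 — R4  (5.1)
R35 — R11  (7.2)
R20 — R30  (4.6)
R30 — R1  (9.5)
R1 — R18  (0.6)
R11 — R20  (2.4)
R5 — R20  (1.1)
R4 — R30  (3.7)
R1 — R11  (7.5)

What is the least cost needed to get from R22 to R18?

Candidate routes:
R22 - R4 - R30 - R20 - R11 - R1 - R18: 5.1+3.7+4.6+2.4+7.5+0.6 = 23.9
R22 - R4 - R30 - R11 - R1 - R18: 5.1+3.7+9.1+7.5+0.6 = 26
R22 - R4 - R30 - R20 - R5 - R11 - R1 - R18: 5.1+3.7+4.6+1.1+5.8+7.5+0.6 = 28.4
R22 - R4 - R30 - R1 - R18: 5.1+3.7+9.5+0.6 = 18.9
Cheapest is R22 - R4 - R30 - R1 - R18 at 18.9.

18.9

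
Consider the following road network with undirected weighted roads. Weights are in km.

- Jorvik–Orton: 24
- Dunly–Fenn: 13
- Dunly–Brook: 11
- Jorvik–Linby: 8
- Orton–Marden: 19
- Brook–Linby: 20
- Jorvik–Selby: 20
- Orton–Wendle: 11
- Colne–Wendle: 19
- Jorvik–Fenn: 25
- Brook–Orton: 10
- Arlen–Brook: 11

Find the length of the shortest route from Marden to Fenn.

Shortest distances from Marden:
Marden: 0
Orton: 19  (via Marden)
Brook: 29  (via Orton)
Wendle: 30  (via Orton)
Dunly: 40  (via Brook)
Arlen: 40  (via Brook)
Jorvik: 43  (via Orton)
Linby: 49  (via Brook)
Colne: 49  (via Wendle)
Fenn: 53  (via Dunly)
Shortest route: Marden → Orton → Brook → Dunly → Fenn = 53 km.

53 km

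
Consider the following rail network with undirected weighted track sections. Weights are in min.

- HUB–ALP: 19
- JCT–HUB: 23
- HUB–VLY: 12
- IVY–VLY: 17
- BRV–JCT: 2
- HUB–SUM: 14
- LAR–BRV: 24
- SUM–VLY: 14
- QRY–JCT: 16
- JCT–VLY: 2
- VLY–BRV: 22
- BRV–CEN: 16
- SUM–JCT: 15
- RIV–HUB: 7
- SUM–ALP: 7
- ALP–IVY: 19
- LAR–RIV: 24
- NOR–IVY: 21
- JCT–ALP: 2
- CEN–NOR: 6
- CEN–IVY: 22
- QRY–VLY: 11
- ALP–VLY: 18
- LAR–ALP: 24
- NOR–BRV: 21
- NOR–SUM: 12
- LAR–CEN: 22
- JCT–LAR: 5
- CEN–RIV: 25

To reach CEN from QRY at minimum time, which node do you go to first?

VLY

Compare a few routes:
QRY–VLY–JCT–BRV–CEN: 11+2+2+16 = 31
QRY–JCT–BRV–CEN: 16+2+16 = 34
Cheapest is QRY–VLY–JCT–BRV–CEN at 31 min.
So from QRY the first move is to VLY.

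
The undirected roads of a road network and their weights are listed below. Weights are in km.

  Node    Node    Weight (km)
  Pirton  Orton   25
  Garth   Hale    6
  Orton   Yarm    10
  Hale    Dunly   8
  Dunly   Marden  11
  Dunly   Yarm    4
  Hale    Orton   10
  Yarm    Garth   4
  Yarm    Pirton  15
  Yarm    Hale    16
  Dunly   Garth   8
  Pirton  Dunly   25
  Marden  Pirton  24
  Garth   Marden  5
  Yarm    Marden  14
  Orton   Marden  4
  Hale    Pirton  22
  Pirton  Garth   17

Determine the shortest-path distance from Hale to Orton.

10 km

Shortest distances from Hale:
Hale: 0
Garth: 6  (via Hale)
Dunly: 8  (via Hale)
Yarm: 10  (via Garth)
Orton: 10  (via Hale)
Shortest route: Hale → Orton = 10 km.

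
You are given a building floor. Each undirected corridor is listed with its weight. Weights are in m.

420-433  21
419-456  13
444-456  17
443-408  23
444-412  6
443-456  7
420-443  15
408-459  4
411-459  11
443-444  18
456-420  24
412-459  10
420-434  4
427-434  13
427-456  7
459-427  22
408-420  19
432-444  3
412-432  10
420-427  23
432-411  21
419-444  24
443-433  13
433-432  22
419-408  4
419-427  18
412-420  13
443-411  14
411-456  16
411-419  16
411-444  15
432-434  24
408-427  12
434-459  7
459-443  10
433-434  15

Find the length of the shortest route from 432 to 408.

23 m

Compare a few routes:
432 → 412 → 459 → 408: 10+10+4 = 24
432 → 444 → 412 → 459 → 408: 3+6+10+4 = 23
Cheapest is 432 → 444 → 412 → 459 → 408 at 23 m.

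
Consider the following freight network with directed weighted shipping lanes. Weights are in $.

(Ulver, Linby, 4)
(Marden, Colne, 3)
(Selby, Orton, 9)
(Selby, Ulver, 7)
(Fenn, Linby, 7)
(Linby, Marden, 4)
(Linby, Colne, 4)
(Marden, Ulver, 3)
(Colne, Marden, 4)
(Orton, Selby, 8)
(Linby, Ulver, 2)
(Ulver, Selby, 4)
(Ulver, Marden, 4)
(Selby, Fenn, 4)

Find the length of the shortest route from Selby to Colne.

$14

Running Dijkstra from Selby:
Selby: 0
Fenn: 4  (via Selby)
Ulver: 7  (via Selby)
Orton: 9  (via Selby)
Linby: 11  (via Fenn)
Marden: 11  (via Ulver)
Colne: 14  (via Marden)
Shortest route: Selby–Ulver–Marden–Colne = $14.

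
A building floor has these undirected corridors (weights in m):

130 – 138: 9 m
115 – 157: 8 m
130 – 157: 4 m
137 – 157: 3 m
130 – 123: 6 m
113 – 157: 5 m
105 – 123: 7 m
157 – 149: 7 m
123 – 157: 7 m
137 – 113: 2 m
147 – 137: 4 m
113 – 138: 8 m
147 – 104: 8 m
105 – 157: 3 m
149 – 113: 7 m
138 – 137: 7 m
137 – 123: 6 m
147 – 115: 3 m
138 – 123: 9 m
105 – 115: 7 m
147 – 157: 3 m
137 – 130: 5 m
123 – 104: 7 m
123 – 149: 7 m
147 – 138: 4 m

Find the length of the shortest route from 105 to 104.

Running Dijkstra from 105:
105: 0
157: 3  (via 105)
137: 6  (via 157)
147: 6  (via 157)
130: 7  (via 157)
115: 7  (via 105)
123: 7  (via 105)
113: 8  (via 157)
149: 10  (via 157)
138: 10  (via 147)
104: 14  (via 147)
Shortest route: 105–157–147–104 = 14 m.

14 m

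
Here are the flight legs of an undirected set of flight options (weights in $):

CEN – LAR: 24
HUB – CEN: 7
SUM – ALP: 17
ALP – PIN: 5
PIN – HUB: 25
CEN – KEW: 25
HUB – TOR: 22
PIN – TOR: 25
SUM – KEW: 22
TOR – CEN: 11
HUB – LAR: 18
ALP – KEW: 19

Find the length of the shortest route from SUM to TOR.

Compare a few routes:
SUM–ALP–PIN–TOR: 17+5+25 = 47
SUM–ALP–PIN–HUB–TOR: 17+5+25+22 = 69
SUM–ALP–PIN–HUB–CEN–TOR: 17+5+25+7+11 = 65
SUM–KEW–CEN–TOR: 22+25+11 = 58
Cheapest is SUM–ALP–PIN–TOR at $47.

$47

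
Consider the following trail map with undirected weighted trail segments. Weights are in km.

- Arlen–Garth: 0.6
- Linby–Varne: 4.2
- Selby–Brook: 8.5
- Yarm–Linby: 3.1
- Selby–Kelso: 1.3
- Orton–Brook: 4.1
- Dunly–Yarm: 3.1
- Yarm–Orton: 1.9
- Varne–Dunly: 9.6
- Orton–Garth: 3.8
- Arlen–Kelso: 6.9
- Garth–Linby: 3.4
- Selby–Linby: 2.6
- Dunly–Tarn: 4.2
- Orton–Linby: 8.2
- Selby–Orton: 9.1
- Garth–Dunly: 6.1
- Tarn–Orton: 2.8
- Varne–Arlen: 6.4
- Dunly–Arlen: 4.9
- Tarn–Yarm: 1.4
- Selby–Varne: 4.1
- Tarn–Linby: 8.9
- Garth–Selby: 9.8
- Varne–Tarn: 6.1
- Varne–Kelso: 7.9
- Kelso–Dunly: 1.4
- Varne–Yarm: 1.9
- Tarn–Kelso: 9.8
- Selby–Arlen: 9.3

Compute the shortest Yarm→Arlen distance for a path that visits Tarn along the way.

Shortest Yarm→Tarn: Yarm → Tarn = 1.4
Shortest Tarn→Arlen: Tarn → Orton → Garth → Arlen = 7.2
Total via Tarn: 1.4 + 7.2 = 8.6 km.

8.6 km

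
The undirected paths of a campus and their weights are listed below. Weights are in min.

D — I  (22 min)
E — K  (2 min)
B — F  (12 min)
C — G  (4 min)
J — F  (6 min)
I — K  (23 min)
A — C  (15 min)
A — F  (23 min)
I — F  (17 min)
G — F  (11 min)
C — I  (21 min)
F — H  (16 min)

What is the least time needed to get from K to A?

59 min

Shortest distances from K:
K: 0
E: 2  (via K)
I: 23  (via K)
F: 40  (via I)
C: 44  (via I)
D: 45  (via I)
J: 46  (via F)
G: 48  (via C)
B: 52  (via F)
H: 56  (via F)
A: 59  (via C)
Shortest route: K → I → C → A = 59 min.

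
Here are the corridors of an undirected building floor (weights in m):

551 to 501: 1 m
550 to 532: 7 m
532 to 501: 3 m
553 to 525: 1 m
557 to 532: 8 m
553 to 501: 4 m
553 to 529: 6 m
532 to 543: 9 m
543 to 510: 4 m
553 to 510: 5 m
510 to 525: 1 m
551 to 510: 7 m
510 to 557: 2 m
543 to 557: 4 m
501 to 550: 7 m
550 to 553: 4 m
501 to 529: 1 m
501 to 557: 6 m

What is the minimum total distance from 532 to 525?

8 m

Settle nodes by increasing distance from 532:
532: 0
501: 3  (via 532)
529: 4  (via 501)
551: 4  (via 501)
550: 7  (via 532)
553: 7  (via 501)
525: 8  (via 553)
Shortest route: 532–501–553–525 = 8 m.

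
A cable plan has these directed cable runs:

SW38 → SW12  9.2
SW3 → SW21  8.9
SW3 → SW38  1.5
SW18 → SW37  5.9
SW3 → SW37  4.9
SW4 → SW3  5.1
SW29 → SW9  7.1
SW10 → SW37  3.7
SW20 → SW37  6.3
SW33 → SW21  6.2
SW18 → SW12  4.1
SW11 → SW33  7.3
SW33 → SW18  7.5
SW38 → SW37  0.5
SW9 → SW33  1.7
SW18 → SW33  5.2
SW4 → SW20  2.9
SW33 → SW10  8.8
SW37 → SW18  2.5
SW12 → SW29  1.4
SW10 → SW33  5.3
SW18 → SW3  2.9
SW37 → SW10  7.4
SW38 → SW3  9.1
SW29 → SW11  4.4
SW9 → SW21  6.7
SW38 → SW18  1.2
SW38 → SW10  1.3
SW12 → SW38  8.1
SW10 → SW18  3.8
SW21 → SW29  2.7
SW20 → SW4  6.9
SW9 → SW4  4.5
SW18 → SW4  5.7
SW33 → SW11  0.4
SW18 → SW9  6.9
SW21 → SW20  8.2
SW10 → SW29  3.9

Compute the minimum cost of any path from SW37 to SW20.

Running Dijkstra from SW37:
SW37: 0
SW18: 2.5  (via SW37)
SW3: 5.4  (via SW18)
SW12: 6.6  (via SW18)
SW38: 6.9  (via SW3)
SW10: 7.4  (via SW37)
SW33: 7.7  (via SW18)
SW29: 8  (via SW12)
SW11: 8.1  (via SW33)
SW4: 8.2  (via SW18)
SW9: 9.4  (via SW18)
SW20: 11.1  (via SW4)
Shortest route: SW37–SW18–SW4–SW20 = 11.1.

11.1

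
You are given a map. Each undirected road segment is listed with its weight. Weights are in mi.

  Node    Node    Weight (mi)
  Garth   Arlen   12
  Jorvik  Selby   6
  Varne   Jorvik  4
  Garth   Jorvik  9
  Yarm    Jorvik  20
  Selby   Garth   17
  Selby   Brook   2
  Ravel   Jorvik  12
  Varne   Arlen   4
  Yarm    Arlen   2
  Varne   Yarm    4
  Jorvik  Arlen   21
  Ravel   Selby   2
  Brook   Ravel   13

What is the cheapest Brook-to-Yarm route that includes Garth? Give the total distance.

Best Brook to Garth: Brook → Selby → Jorvik → Garth costing 17
Shortest Garth→Yarm: Garth → Arlen → Yarm = 14
Total via Garth: 17 + 14 = 31 mi.

31 mi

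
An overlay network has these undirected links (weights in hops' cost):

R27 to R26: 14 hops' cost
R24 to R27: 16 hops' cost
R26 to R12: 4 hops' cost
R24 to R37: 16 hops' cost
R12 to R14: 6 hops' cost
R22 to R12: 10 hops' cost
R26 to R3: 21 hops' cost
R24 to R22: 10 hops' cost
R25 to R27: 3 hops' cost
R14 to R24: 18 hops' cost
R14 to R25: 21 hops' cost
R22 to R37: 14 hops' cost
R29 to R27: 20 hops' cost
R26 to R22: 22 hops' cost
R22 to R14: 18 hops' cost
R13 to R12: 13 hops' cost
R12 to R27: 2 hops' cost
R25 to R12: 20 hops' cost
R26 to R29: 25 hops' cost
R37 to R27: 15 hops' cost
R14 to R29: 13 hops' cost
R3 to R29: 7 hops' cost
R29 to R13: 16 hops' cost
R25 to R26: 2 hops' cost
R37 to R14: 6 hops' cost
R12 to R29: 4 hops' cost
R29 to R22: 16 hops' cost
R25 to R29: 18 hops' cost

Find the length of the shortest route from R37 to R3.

Candidate routes:
R37 - R27 - R12 - R29 - R3: 15+2+4+7 = 28
R37 - R14 - R29 - R3: 6+13+7 = 26
R37 - R14 - R12 - R29 - R3: 6+6+4+7 = 23
The minimum is 23 hops' cost via R37 - R14 - R12 - R29 - R3.

23 hops' cost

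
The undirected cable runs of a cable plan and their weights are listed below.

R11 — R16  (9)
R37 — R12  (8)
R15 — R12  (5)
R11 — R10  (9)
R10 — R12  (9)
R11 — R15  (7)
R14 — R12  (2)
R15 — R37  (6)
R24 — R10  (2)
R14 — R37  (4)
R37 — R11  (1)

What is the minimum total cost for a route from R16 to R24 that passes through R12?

27

Best R16 to R12: R16 → R11 → R37 → R14 → R12 costing 16
Best R12 to R24: R12 → R10 → R24 costing 11
Total via R12: 16 + 11 = 27.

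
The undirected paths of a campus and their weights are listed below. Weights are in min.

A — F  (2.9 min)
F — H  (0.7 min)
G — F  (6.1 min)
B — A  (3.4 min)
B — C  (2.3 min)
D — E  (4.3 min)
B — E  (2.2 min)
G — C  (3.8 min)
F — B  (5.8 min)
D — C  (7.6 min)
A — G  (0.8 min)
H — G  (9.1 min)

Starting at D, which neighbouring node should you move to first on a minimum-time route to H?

Candidate routes:
D - E - B - A - F - H: 4.3+2.2+3.4+2.9+0.7 = 13.5
D - C - G - A - F - H: 7.6+3.8+0.8+2.9+0.7 = 15.8
D - C - B - F - H: 7.6+2.3+5.8+0.7 = 16.4
D - E - B - F - H: 4.3+2.2+5.8+0.7 = 13
The minimum is 13 min via D - E - B - F - H.
So from D the first move is to E.

E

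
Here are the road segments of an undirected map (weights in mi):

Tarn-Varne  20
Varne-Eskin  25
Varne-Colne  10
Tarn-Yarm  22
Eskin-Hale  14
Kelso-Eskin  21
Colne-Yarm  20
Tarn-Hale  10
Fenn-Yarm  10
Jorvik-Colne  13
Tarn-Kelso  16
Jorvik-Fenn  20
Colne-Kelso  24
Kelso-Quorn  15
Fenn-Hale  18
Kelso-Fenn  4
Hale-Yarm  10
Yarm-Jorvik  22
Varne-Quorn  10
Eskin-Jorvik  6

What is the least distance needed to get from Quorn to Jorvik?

33 mi

Settle nodes by increasing distance from Quorn:
Quorn: 0
Varne: 10  (via Quorn)
Kelso: 15  (via Quorn)
Fenn: 19  (via Kelso)
Colne: 20  (via Varne)
Yarm: 29  (via Fenn)
Tarn: 30  (via Varne)
Jorvik: 33  (via Colne)
Shortest route: Quorn → Varne → Colne → Jorvik = 33 mi.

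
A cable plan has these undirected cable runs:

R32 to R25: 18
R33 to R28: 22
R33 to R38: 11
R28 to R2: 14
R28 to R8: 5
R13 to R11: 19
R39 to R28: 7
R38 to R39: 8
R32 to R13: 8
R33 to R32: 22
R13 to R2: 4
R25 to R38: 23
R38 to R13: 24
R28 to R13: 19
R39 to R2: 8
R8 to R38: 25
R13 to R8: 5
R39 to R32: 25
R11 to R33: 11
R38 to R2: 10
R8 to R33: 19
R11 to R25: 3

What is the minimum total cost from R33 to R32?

22

Enumerating some paths:
R33–R8–R13–R32: 19+5+8 = 32
R33–R32: 22 = 22
The minimum is 22 via R33–R32.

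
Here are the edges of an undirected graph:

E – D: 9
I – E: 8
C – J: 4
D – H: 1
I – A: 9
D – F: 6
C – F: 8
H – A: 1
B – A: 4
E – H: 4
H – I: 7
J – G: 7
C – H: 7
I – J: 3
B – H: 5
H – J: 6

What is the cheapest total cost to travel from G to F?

19

Enumerating some paths:
G → J → H → D → F: 7+6+1+6 = 20
G → J → C → F: 7+4+8 = 19
Cheapest is G → J → C → F at 19.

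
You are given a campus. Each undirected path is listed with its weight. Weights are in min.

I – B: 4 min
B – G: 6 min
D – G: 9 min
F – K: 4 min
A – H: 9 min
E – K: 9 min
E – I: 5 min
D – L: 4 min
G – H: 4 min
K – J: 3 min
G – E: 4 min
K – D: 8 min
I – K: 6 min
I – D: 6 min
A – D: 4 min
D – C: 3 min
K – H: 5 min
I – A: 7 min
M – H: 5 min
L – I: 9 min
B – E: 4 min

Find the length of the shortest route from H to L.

17 min

Enumerating some paths:
H - K - I - D - L: 5+6+6+4 = 21
H - K - I - L: 5+6+9 = 20
H - G - D - L: 4+9+4 = 17
Cheapest is H - G - D - L at 17 min.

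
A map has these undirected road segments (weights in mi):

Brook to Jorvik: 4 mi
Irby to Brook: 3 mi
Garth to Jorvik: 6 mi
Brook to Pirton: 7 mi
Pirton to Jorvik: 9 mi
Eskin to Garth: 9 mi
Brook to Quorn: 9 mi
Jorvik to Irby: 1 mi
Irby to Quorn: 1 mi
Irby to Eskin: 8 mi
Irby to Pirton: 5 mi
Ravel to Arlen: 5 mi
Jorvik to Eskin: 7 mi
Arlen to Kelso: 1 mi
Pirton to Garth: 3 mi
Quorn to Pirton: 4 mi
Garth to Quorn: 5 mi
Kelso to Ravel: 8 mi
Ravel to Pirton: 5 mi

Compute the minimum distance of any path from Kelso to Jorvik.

17 mi

Enumerating some paths:
Kelso–Ravel–Pirton–Quorn–Irby–Jorvik: 8+5+4+1+1 = 19
Kelso–Arlen–Ravel–Pirton–Jorvik: 1+5+5+9 = 20
Kelso–Ravel–Pirton–Irby–Jorvik: 8+5+5+1 = 19
Kelso–Arlen–Ravel–Pirton–Irby–Jorvik: 1+5+5+5+1 = 17
Cheapest is Kelso–Arlen–Ravel–Pirton–Irby–Jorvik at 17 mi.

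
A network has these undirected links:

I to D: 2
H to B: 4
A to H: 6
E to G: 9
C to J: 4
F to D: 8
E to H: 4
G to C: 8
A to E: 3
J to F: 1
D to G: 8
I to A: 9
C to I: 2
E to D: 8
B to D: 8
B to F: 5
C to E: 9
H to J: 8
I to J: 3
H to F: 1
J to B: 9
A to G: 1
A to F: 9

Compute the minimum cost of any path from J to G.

9

Compare a few routes:
J–F–A–G: 1+9+1 = 11
J–F–H–E–A–G: 1+1+4+3+1 = 10
J–F–H–A–G: 1+1+6+1 = 9
Cheapest is J–F–H–A–G at 9.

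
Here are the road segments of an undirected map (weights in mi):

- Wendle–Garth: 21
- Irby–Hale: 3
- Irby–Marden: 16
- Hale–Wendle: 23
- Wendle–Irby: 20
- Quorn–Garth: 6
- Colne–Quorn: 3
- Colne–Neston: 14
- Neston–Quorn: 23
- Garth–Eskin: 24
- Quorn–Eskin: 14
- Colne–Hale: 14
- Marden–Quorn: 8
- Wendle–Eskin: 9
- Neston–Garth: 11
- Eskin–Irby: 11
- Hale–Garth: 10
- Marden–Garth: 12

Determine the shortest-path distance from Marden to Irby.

Enumerating some paths:
Marden - Irby: 16 = 16
Marden - Quorn - Garth - Hale - Irby: 8+6+10+3 = 27
Marden - Garth - Hale - Irby: 12+10+3 = 25
The minimum is 16 mi via Marden - Irby.

16 mi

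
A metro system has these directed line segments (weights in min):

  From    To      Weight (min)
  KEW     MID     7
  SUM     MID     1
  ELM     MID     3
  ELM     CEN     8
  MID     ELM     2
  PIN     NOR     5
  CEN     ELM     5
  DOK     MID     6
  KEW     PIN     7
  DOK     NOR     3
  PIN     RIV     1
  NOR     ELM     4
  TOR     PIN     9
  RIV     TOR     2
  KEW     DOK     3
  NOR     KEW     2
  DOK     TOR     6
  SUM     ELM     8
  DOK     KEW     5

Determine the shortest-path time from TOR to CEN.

Enumerating some paths:
TOR–PIN–NOR–KEW–MID–ELM–CEN: 9+5+2+7+2+8 = 33
TOR–PIN–NOR–ELM–CEN: 9+5+4+8 = 26
The minimum is 26 min via TOR–PIN–NOR–ELM–CEN.

26 min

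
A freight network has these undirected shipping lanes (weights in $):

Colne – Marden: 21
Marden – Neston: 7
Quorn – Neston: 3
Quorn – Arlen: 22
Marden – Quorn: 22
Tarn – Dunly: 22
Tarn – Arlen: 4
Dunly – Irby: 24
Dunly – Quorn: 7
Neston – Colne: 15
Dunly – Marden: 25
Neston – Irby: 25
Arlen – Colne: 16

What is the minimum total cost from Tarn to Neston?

Settle nodes by increasing distance from Tarn:
Tarn: 0
Arlen: 4  (via Tarn)
Colne: 20  (via Arlen)
Dunly: 22  (via Tarn)
Quorn: 26  (via Arlen)
Neston: 29  (via Quorn)
Shortest route: Tarn → Arlen → Quorn → Neston = $29.

$29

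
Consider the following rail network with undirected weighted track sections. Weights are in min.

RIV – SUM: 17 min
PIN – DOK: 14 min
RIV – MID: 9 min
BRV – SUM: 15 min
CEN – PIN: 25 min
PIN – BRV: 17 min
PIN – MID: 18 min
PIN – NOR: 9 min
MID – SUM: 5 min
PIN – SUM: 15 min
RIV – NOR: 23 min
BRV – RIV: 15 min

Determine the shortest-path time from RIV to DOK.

41 min

Shortest distances from RIV:
RIV: 0
MID: 9  (via RIV)
SUM: 14  (via MID)
BRV: 15  (via RIV)
NOR: 23  (via RIV)
PIN: 27  (via MID)
DOK: 41  (via PIN)
Shortest route: RIV–MID–PIN–DOK = 41 min.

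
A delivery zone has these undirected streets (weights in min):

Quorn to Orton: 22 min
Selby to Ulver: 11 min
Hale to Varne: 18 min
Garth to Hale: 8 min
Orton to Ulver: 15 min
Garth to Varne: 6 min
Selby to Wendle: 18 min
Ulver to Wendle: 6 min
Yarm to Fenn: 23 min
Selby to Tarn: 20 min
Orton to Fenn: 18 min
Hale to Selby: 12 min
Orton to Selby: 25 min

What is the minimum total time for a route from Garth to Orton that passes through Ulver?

Shortest Garth→Ulver: Garth–Hale–Selby–Ulver = 31
Best Ulver to Orton: Ulver–Orton costing 15
Total via Ulver: 31 + 15 = 46 min.

46 min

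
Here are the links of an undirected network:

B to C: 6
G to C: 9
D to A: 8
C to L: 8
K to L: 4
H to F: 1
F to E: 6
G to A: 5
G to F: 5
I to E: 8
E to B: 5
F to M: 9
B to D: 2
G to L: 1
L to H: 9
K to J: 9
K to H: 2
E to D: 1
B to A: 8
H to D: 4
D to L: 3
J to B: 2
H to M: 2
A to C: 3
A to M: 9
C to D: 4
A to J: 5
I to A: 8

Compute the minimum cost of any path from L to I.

Settle nodes by increasing distance from L:
L: 0
G: 1  (via L)
D: 3  (via L)
E: 4  (via D)
K: 4  (via L)
B: 5  (via D)
A: 6  (via G)
F: 6  (via G)
H: 6  (via K)
C: 7  (via D)
J: 7  (via B)
M: 8  (via H)
I: 12  (via E)
Shortest route: L → D → E → I = 12.

12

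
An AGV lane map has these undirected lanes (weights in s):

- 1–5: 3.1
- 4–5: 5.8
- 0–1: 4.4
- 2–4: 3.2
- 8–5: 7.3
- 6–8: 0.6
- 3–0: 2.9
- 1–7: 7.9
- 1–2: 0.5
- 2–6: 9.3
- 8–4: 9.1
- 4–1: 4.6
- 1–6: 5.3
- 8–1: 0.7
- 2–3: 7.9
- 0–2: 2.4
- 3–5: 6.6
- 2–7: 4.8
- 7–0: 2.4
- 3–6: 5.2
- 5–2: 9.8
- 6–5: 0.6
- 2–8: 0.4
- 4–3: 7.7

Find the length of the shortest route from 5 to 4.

Enumerating some paths:
5–6–8–2–4: 0.6+0.6+0.4+3.2 = 4.8
5–6–8–1–2–4: 0.6+0.6+0.7+0.5+3.2 = 5.6
The minimum is 4.8 s via 5–6–8–2–4.

4.8 s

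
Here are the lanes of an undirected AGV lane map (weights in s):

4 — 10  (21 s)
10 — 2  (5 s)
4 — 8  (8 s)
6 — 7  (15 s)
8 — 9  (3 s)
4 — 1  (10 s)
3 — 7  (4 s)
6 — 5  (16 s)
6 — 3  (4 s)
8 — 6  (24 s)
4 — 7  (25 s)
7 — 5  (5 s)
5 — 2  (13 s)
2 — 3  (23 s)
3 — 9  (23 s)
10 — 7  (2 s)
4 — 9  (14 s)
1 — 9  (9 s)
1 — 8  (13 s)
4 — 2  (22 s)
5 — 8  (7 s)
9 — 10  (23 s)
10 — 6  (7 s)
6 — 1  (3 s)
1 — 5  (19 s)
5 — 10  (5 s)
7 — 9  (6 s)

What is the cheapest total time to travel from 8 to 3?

13 s

Shortest distances from 8:
8: 0
9: 3  (via 8)
5: 7  (via 8)
4: 8  (via 8)
7: 9  (via 9)
10: 11  (via 7)
1: 12  (via 9)
3: 13  (via 7)
Shortest route: 8–9–7–3 = 13 s.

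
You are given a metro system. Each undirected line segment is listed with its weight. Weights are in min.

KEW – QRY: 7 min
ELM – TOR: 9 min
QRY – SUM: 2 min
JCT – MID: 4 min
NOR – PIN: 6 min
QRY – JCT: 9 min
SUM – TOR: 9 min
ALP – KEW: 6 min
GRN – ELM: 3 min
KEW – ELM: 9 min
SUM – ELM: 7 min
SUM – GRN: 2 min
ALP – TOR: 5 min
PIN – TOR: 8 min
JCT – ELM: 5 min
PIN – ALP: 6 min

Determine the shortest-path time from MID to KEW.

18 min

Enumerating some paths:
MID - JCT - ELM - KEW: 4+5+9 = 18
MID - JCT - QRY - KEW: 4+9+7 = 20
MID - JCT - ELM - GRN - SUM - QRY - KEW: 4+5+3+2+2+7 = 23
Cheapest is MID - JCT - ELM - KEW at 18 min.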